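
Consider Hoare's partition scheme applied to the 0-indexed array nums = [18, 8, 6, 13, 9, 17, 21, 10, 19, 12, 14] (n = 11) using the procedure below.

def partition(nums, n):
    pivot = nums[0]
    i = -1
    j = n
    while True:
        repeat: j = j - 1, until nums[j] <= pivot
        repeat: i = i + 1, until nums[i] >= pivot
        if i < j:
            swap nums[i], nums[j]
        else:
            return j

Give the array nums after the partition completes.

[14, 8, 6, 13, 9, 17, 12, 10, 19, 21, 18]

pivot = nums[0] = 18; i = -1, j = 11
j→10 (nums[10]=14≤18), i→0 (nums[0]=18≥18); i<j, swap → [14, 8, 6, 13, 9, 17, 21, 10, 19, 12, 18]
j→9 (nums[9]=12≤18), i→6 (nums[6]=21≥18); i<j, swap → [14, 8, 6, 13, 9, 17, 12, 10, 19, 21, 18]
j→7, i→8; i≥j, return j=7. nums = [14, 8, 6, 13, 9, 17, 12, 10, 19, 21, 18]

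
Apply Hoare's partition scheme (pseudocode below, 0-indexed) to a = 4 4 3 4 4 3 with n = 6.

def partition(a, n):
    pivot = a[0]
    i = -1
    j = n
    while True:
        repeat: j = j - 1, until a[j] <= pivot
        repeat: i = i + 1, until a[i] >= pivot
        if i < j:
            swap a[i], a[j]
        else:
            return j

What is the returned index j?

pivot = a[0] = 4; i = -1, j = 6
j→5 (a[5]=3≤4), i→0 (a[0]=4≥4); i<j, swap → 3 4 3 4 4 4
j→4 (a[4]=4≤4), i→1 (a[1]=4≥4); i<j, swap → 3 4 3 4 4 4
j→3, i→3; i≥j, return j=3. a = 3 4 3 4 4 4

3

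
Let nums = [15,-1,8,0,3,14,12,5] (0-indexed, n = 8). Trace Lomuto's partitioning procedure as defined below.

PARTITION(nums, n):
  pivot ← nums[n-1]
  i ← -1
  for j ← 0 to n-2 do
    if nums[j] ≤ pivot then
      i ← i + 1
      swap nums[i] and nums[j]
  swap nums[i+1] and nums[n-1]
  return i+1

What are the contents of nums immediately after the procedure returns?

[-1,0,3,5,8,14,12,15]

pivot = nums[7] = 5; i = -1
j=0: nums[0]=15 > 5 → no swap
j=1: nums[1]=-1 ≤ 5 → i=0, swap nums[0],nums[1] → [-1,15,8,0,3,14,12,5]
j=2: nums[2]=8 > 5 → no swap
j=3: nums[3]=0 ≤ 5 → i=1, swap nums[1],nums[3] → [-1,0,8,15,3,14,12,5]
j=4: nums[4]=3 ≤ 5 → i=2, swap nums[2],nums[4] → [-1,0,3,15,8,14,12,5]
j=5: nums[5]=14 > 5 → no swap
j=6: nums[6]=12 > 5 → no swap
final swap nums[3],nums[7] → [-1,0,3,5,8,14,12,15]; return 3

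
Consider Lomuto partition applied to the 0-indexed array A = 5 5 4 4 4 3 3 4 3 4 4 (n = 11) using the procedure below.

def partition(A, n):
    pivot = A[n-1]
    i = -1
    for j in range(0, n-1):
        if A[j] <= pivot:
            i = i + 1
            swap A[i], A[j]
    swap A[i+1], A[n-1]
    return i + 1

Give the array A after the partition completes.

4 4 4 3 3 4 3 4 4 5 5

pivot = A[10] = 4; i = -1
j=0: A[0]=5 > 4 → no swap
j=1: A[1]=5 > 4 → no swap
j=2: A[2]=4 ≤ 4 → i=0, swap A[0],A[2] → 4 5 5 4 4 3 3 4 3 4 4
j=3: A[3]=4 ≤ 4 → i=1, swap A[1],A[3] → 4 4 5 5 4 3 3 4 3 4 4
j=4: A[4]=4 ≤ 4 → i=2, swap A[2],A[4] → 4 4 4 5 5 3 3 4 3 4 4
j=5: A[5]=3 ≤ 4 → i=3, swap A[3],A[5] → 4 4 4 3 5 5 3 4 3 4 4
j=6: A[6]=3 ≤ 4 → i=4, swap A[4],A[6] → 4 4 4 3 3 5 5 4 3 4 4
j=7: A[7]=4 ≤ 4 → i=5, swap A[5],A[7] → 4 4 4 3 3 4 5 5 3 4 4
j=8: A[8]=3 ≤ 4 → i=6, swap A[6],A[8] → 4 4 4 3 3 4 3 5 5 4 4
j=9: A[9]=4 ≤ 4 → i=7, swap A[7],A[9] → 4 4 4 3 3 4 3 4 5 5 4
final swap A[8],A[10] → 4 4 4 3 3 4 3 4 4 5 5; return 8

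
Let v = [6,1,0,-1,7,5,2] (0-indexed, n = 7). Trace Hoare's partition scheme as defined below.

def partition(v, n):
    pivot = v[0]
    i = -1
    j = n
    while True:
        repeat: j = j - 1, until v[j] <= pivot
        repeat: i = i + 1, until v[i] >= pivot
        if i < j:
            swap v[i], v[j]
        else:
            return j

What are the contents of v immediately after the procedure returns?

pivot=6
j stops at 6 (2), i stops at 0 (6); swap ⇒ [2,1,0,-1,7,5,6]
j stops at 5 (5), i stops at 4 (7); swap ⇒ [2,1,0,-1,5,7,6]
j stops at 4, i stops at 5; i≥j ⇒ return 4. v=[2,1,0,-1,5,7,6]

[2,1,0,-1,5,7,6]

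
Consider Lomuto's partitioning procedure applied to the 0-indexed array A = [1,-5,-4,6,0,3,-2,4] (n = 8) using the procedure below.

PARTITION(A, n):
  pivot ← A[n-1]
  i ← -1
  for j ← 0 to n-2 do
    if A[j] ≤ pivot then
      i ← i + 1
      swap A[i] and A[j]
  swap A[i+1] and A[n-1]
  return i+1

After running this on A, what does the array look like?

pivot = A[7] = 4; i = -1
j=0: A[0]=1 ≤ 4 → i=0, swap A[0],A[0] (no change) → [1,-5,-4,6,0,3,-2,4]
j=1: A[1]=-5 ≤ 4 → i=1, swap A[1],A[1] (no change) → [1,-5,-4,6,0,3,-2,4]
j=2: A[2]=-4 ≤ 4 → i=2, swap A[2],A[2] (no change) → [1,-5,-4,6,0,3,-2,4]
j=3: A[3]=6 > 4 → no swap
j=4: A[4]=0 ≤ 4 → i=3, swap A[3],A[4] → [1,-5,-4,0,6,3,-2,4]
j=5: A[5]=3 ≤ 4 → i=4, swap A[4],A[5] → [1,-5,-4,0,3,6,-2,4]
j=6: A[6]=-2 ≤ 4 → i=5, swap A[5],A[6] → [1,-5,-4,0,3,-2,6,4]
final swap A[6],A[7] → [1,-5,-4,0,3,-2,4,6]; return 6

[1,-5,-4,0,3,-2,4,6]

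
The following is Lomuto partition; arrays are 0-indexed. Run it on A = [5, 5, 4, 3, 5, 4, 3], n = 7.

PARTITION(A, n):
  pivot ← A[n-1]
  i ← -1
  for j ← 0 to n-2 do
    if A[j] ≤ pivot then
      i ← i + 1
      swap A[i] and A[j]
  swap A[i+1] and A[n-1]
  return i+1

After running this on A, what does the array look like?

pivot=3, i=-1
j=0: 5>3, skip
j=1: 5>3, skip
j=2: 4>3, skip
j=3: 3≤3, i=0, swap(0,3) ⇒ [3, 5, 4, 5, 5, 4, 3]
j=4: 5>3, skip
j=5: 4>3, skip
swap(1,6) ⇒ [3, 3, 4, 5, 5, 4, 5]; return 1

[3, 3, 4, 5, 5, 4, 5]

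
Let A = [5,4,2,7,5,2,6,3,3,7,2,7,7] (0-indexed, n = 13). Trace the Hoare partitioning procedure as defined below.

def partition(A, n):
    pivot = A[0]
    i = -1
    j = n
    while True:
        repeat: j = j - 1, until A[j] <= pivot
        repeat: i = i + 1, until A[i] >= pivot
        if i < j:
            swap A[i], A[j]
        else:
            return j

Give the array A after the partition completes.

pivot = A[0] = 5; i = -1, j = 13
j→10 (A[10]=2≤5), i→0 (A[0]=5≥5); i<j, swap → [2,4,2,7,5,2,6,3,3,7,5,7,7]
j→8 (A[8]=3≤5), i→3 (A[3]=7≥5); i<j, swap → [2,4,2,3,5,2,6,3,7,7,5,7,7]
j→7 (A[7]=3≤5), i→4 (A[4]=5≥5); i<j, swap → [2,4,2,3,3,2,6,5,7,7,5,7,7]
j→5, i→6; i≥j, return j=5. A = [2,4,2,3,3,2,6,5,7,7,5,7,7]

[2,4,2,3,3,2,6,5,7,7,5,7,7]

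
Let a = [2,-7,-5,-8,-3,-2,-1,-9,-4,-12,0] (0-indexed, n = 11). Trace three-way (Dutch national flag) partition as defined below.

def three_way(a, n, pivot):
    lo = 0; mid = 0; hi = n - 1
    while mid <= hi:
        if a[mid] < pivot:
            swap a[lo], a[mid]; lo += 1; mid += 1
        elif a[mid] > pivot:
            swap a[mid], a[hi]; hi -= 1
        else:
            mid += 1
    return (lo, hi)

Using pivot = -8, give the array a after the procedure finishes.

[-12,-9,-8,-3,-2,-1,-5,-4,-7,0,2]

lo=0 mid=0 hi=10
2>-8: swap(0,10), hi=9 ⇒ [0,-7,-5,-8,-3,-2,-1,-9,-4,-12,2]
0>-8: swap(0,9), hi=8 ⇒ [-12,-7,-5,-8,-3,-2,-1,-9,-4,0,2]
-12<-8: swap(0,0), lo=1 mid=1 ⇒ [-12,-7,-5,-8,-3,-2,-1,-9,-4,0,2]
-7>-8: swap(1,8), hi=7 ⇒ [-12,-4,-5,-8,-3,-2,-1,-9,-7,0,2]
-4>-8: swap(1,7), hi=6 ⇒ [-12,-9,-5,-8,-3,-2,-1,-4,-7,0,2]
-9<-8: swap(1,1), lo=2 mid=2 ⇒ [-12,-9,-5,-8,-3,-2,-1,-4,-7,0,2]
-5>-8: swap(2,6), hi=5 ⇒ [-12,-9,-1,-8,-3,-2,-5,-4,-7,0,2]
-1>-8: swap(2,5), hi=4 ⇒ [-12,-9,-2,-8,-3,-1,-5,-4,-7,0,2]
-2>-8: swap(2,4), hi=3 ⇒ [-12,-9,-3,-8,-2,-1,-5,-4,-7,0,2]
-3>-8: swap(2,3), hi=2 ⇒ [-12,-9,-8,-3,-2,-1,-5,-4,-7,0,2]
-8=-8: mid=3
done. lo=2 hi=2; a=[-12,-9,-8,-3,-2,-1,-5,-4,-7,0,2]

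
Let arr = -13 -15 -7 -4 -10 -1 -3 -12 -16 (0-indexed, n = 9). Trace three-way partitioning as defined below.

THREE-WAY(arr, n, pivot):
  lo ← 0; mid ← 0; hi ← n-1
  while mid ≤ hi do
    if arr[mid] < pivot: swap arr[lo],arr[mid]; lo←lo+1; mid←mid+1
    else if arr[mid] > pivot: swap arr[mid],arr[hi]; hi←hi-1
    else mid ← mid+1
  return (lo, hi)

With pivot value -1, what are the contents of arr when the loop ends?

-13 -15 -7 -4 -10 -3 -12 -16 -1

lo=0 mid=0 hi=8
-13<-1: swap(0,0), lo=1 mid=1 ⇒ -13 -15 -7 -4 -10 -1 -3 -12 -16
-15<-1: swap(1,1), lo=2 mid=2 ⇒ -13 -15 -7 -4 -10 -1 -3 -12 -16
-7<-1: swap(2,2), lo=3 mid=3 ⇒ -13 -15 -7 -4 -10 -1 -3 -12 -16
-4<-1: swap(3,3), lo=4 mid=4 ⇒ -13 -15 -7 -4 -10 -1 -3 -12 -16
-10<-1: swap(4,4), lo=5 mid=5 ⇒ -13 -15 -7 -4 -10 -1 -3 -12 -16
-1=-1: mid=6
-3<-1: swap(5,6), lo=6 mid=7 ⇒ -13 -15 -7 -4 -10 -3 -1 -12 -16
-12<-1: swap(6,7), lo=7 mid=8 ⇒ -13 -15 -7 -4 -10 -3 -12 -1 -16
-16<-1: swap(7,8), lo=8 mid=9 ⇒ -13 -15 -7 -4 -10 -3 -12 -16 -1
done. lo=8 hi=8; arr=-13 -15 -7 -4 -10 -3 -12 -16 -1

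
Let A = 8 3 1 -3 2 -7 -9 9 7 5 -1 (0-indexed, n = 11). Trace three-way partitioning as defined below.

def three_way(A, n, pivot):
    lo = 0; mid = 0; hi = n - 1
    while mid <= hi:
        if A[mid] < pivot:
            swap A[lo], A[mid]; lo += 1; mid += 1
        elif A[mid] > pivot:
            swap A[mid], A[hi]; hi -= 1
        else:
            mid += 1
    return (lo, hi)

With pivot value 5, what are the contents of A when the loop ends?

-1 3 1 -3 2 -7 -9 5 7 9 8

pivot = 5; lo=0, mid=0, hi=10
A[mid]=8>5: swap A[0],A[10]; hi=9 → -1 3 1 -3 2 -7 -9 9 7 5 8
A[mid]=-1<5: swap A[0],A[0]; lo=1,mid=1 → -1 3 1 -3 2 -7 -9 9 7 5 8
A[mid]=3<5: swap A[1],A[1]; lo=2,mid=2 → -1 3 1 -3 2 -7 -9 9 7 5 8
A[mid]=1<5: swap A[2],A[2]; lo=3,mid=3 → -1 3 1 -3 2 -7 -9 9 7 5 8
A[mid]=-3<5: swap A[3],A[3]; lo=4,mid=4 → -1 3 1 -3 2 -7 -9 9 7 5 8
A[mid]=2<5: swap A[4],A[4]; lo=5,mid=5 → -1 3 1 -3 2 -7 -9 9 7 5 8
A[mid]=-7<5: swap A[5],A[5]; lo=6,mid=6 → -1 3 1 -3 2 -7 -9 9 7 5 8
A[mid]=-9<5: swap A[6],A[6]; lo=7,mid=7 → -1 3 1 -3 2 -7 -9 9 7 5 8
A[mid]=9>5: swap A[7],A[9]; hi=8 → -1 3 1 -3 2 -7 -9 5 7 9 8
A[mid]=5=5: mid=8
A[mid]=7>5: swap A[8],A[8]; hi=7 → -1 3 1 -3 2 -7 -9 5 7 9 8
end: lo=7, hi=7; A = -1 3 1 -3 2 -7 -9 5 7 9 8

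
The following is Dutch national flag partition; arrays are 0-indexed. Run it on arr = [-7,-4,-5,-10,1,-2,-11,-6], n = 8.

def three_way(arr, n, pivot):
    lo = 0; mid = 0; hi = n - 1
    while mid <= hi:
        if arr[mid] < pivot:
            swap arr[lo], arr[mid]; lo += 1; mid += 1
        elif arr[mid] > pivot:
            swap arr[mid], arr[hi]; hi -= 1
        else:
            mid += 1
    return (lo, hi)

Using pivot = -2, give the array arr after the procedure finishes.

[-7,-4,-5,-10,-6,-11,-2,1]

lo=0 mid=0 hi=7
-7<-2: swap(0,0), lo=1 mid=1 ⇒ [-7,-4,-5,-10,1,-2,-11,-6]
-4<-2: swap(1,1), lo=2 mid=2 ⇒ [-7,-4,-5,-10,1,-2,-11,-6]
-5<-2: swap(2,2), lo=3 mid=3 ⇒ [-7,-4,-5,-10,1,-2,-11,-6]
-10<-2: swap(3,3), lo=4 mid=4 ⇒ [-7,-4,-5,-10,1,-2,-11,-6]
1>-2: swap(4,7), hi=6 ⇒ [-7,-4,-5,-10,-6,-2,-11,1]
-6<-2: swap(4,4), lo=5 mid=5 ⇒ [-7,-4,-5,-10,-6,-2,-11,1]
-2=-2: mid=6
-11<-2: swap(5,6), lo=6 mid=7 ⇒ [-7,-4,-5,-10,-6,-11,-2,1]
done. lo=6 hi=6; arr=[-7,-4,-5,-10,-6,-11,-2,1]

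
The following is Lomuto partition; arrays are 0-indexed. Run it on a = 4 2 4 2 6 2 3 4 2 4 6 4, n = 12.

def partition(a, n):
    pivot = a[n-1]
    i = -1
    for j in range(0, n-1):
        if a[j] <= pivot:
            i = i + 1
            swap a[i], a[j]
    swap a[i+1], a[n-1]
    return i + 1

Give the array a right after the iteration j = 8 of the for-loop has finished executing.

4 2 4 2 2 3 4 2 6 4 6 4

pivot = a[11] = 4; i = -1
j=0: a[0]=4 ≤ 4 → i=0, swap a[0],a[0] (no change) → 4 2 4 2 6 2 3 4 2 4 6 4
j=1: a[1]=2 ≤ 4 → i=1, swap a[1],a[1] (no change) → 4 2 4 2 6 2 3 4 2 4 6 4
j=2: a[2]=4 ≤ 4 → i=2, swap a[2],a[2] (no change) → 4 2 4 2 6 2 3 4 2 4 6 4
j=3: a[3]=2 ≤ 4 → i=3, swap a[3],a[3] (no change) → 4 2 4 2 6 2 3 4 2 4 6 4
j=4: a[4]=6 > 4 → no swap
j=5: a[5]=2 ≤ 4 → i=4, swap a[4],a[5] → 4 2 4 2 2 6 3 4 2 4 6 4
j=6: a[6]=3 ≤ 4 → i=5, swap a[5],a[6] → 4 2 4 2 2 3 6 4 2 4 6 4
j=7: a[7]=4 ≤ 4 → i=6, swap a[6],a[7] → 4 2 4 2 2 3 4 6 2 4 6 4
j=8: a[8]=2 ≤ 4 → i=7, swap a[7],a[8] → 4 2 4 2 2 3 4 2 6 4 6 4
(after j=8) a = 4 2 4 2 2 3 4 2 6 4 6 4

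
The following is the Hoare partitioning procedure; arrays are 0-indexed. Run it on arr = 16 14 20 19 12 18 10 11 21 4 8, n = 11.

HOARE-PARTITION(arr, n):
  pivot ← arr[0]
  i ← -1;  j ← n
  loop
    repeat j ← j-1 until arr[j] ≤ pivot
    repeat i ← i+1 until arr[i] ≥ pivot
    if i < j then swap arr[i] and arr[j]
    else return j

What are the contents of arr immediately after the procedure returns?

pivot = arr[0] = 16; i = -1, j = 11
j→10 (arr[10]=8≤16), i→0 (arr[0]=16≥16); i<j, swap → 8 14 20 19 12 18 10 11 21 4 16
j→9 (arr[9]=4≤16), i→2 (arr[2]=20≥16); i<j, swap → 8 14 4 19 12 18 10 11 21 20 16
j→7 (arr[7]=11≤16), i→3 (arr[3]=19≥16); i<j, swap → 8 14 4 11 12 18 10 19 21 20 16
j→6 (arr[6]=10≤16), i→5 (arr[5]=18≥16); i<j, swap → 8 14 4 11 12 10 18 19 21 20 16
j→5, i→6; i≥j, return j=5. arr = 8 14 4 11 12 10 18 19 21 20 16

8 14 4 11 12 10 18 19 21 20 16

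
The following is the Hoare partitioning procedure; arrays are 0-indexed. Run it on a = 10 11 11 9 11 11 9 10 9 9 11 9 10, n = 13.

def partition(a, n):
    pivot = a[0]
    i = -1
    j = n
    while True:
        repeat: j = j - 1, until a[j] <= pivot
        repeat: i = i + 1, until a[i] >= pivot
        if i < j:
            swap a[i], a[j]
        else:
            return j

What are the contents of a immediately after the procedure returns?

pivot = a[0] = 10; i = -1, j = 13
j→12 (a[12]=10≤10), i→0 (a[0]=10≥10); i<j, swap → 10 11 11 9 11 11 9 10 9 9 11 9 10
j→11 (a[11]=9≤10), i→1 (a[1]=11≥10); i<j, swap → 10 9 11 9 11 11 9 10 9 9 11 11 10
j→9 (a[9]=9≤10), i→2 (a[2]=11≥10); i<j, swap → 10 9 9 9 11 11 9 10 9 11 11 11 10
j→8 (a[8]=9≤10), i→4 (a[4]=11≥10); i<j, swap → 10 9 9 9 9 11 9 10 11 11 11 11 10
j→7 (a[7]=10≤10), i→5 (a[5]=11≥10); i<j, swap → 10 9 9 9 9 10 9 11 11 11 11 11 10
j→6, i→7; i≥j, return j=6. a = 10 9 9 9 9 10 9 11 11 11 11 11 10

10 9 9 9 9 10 9 11 11 11 11 11 10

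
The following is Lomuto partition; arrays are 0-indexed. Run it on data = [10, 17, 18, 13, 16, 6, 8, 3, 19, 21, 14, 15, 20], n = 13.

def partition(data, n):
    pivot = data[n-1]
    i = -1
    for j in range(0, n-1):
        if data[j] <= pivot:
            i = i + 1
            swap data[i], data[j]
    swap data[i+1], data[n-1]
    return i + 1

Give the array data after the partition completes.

[10, 17, 18, 13, 16, 6, 8, 3, 19, 14, 15, 20, 21]

pivot = data[12] = 20; i = -1
j=0: data[0]=10 ≤ 20 → i=0, swap data[0],data[0] (no change) → [10, 17, 18, 13, 16, 6, 8, 3, 19, 21, 14, 15, 20]
j=1: data[1]=17 ≤ 20 → i=1, swap data[1],data[1] (no change) → [10, 17, 18, 13, 16, 6, 8, 3, 19, 21, 14, 15, 20]
j=2: data[2]=18 ≤ 20 → i=2, swap data[2],data[2] (no change) → [10, 17, 18, 13, 16, 6, 8, 3, 19, 21, 14, 15, 20]
j=3: data[3]=13 ≤ 20 → i=3, swap data[3],data[3] (no change) → [10, 17, 18, 13, 16, 6, 8, 3, 19, 21, 14, 15, 20]
j=4: data[4]=16 ≤ 20 → i=4, swap data[4],data[4] (no change) → [10, 17, 18, 13, 16, 6, 8, 3, 19, 21, 14, 15, 20]
j=5: data[5]=6 ≤ 20 → i=5, swap data[5],data[5] (no change) → [10, 17, 18, 13, 16, 6, 8, 3, 19, 21, 14, 15, 20]
j=6: data[6]=8 ≤ 20 → i=6, swap data[6],data[6] (no change) → [10, 17, 18, 13, 16, 6, 8, 3, 19, 21, 14, 15, 20]
j=7: data[7]=3 ≤ 20 → i=7, swap data[7],data[7] (no change) → [10, 17, 18, 13, 16, 6, 8, 3, 19, 21, 14, 15, 20]
j=8: data[8]=19 ≤ 20 → i=8, swap data[8],data[8] (no change) → [10, 17, 18, 13, 16, 6, 8, 3, 19, 21, 14, 15, 20]
j=9: data[9]=21 > 20 → no swap
j=10: data[10]=14 ≤ 20 → i=9, swap data[9],data[10] → [10, 17, 18, 13, 16, 6, 8, 3, 19, 14, 21, 15, 20]
j=11: data[11]=15 ≤ 20 → i=10, swap data[10],data[11] → [10, 17, 18, 13, 16, 6, 8, 3, 19, 14, 15, 21, 20]
final swap data[11],data[12] → [10, 17, 18, 13, 16, 6, 8, 3, 19, 14, 15, 20, 21]; return 11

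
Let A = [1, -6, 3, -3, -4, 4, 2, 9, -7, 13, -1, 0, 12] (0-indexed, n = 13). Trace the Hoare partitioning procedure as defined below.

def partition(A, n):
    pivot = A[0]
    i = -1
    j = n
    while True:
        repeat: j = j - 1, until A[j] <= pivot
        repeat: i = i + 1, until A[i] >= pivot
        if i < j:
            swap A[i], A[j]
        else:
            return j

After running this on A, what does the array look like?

[0, -6, -1, -3, -4, -7, 2, 9, 4, 13, 3, 1, 12]

pivot = A[0] = 1; i = -1, j = 13
j→11 (A[11]=0≤1), i→0 (A[0]=1≥1); i<j, swap → [0, -6, 3, -3, -4, 4, 2, 9, -7, 13, -1, 1, 12]
j→10 (A[10]=-1≤1), i→2 (A[2]=3≥1); i<j, swap → [0, -6, -1, -3, -4, 4, 2, 9, -7, 13, 3, 1, 12]
j→8 (A[8]=-7≤1), i→5 (A[5]=4≥1); i<j, swap → [0, -6, -1, -3, -4, -7, 2, 9, 4, 13, 3, 1, 12]
j→5, i→6; i≥j, return j=5. A = [0, -6, -1, -3, -4, -7, 2, 9, 4, 13, 3, 1, 12]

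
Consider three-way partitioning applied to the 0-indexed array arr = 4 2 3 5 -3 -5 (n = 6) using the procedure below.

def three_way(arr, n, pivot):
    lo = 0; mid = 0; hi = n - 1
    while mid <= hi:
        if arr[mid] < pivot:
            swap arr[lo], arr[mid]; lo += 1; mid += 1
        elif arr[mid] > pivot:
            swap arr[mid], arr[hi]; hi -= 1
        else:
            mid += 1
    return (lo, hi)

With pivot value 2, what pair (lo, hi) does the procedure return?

(2, 2)

lo=0 mid=0 hi=5
4>2: swap(0,5), hi=4 ⇒ -5 2 3 5 -3 4
-5<2: swap(0,0), lo=1 mid=1 ⇒ -5 2 3 5 -3 4
2=2: mid=2
3>2: swap(2,4), hi=3 ⇒ -5 2 -3 5 3 4
-3<2: swap(1,2), lo=2 mid=3 ⇒ -5 -3 2 5 3 4
5>2: swap(3,3), hi=2 ⇒ -5 -3 2 5 3 4
done. lo=2 hi=2; arr=-5 -3 2 5 3 4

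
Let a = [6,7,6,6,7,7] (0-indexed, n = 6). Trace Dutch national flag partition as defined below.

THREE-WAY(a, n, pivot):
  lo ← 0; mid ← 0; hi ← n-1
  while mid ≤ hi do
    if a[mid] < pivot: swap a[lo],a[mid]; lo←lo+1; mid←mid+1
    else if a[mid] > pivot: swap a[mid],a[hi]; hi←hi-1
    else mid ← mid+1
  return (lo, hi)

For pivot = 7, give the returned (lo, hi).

lo=0 mid=0 hi=5
6<7: swap(0,0), lo=1 mid=1 ⇒ [6,7,6,6,7,7]
7=7: mid=2
6<7: swap(1,2), lo=2 mid=3 ⇒ [6,6,7,6,7,7]
6<7: swap(2,3), lo=3 mid=4 ⇒ [6,6,6,7,7,7]
7=7: mid=5
7=7: mid=6
done. lo=3 hi=5; a=[6,6,6,7,7,7]

(3, 5)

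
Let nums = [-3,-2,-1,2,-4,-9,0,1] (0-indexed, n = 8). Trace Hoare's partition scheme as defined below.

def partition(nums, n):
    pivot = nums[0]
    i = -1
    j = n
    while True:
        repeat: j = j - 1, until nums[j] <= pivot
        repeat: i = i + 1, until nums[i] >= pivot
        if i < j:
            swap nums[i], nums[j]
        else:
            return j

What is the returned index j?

pivot = nums[0] = -3; i = -1, j = 8
j→5 (nums[5]=-9≤-3), i→0 (nums[0]=-3≥-3); i<j, swap → [-9,-2,-1,2,-4,-3,0,1]
j→4 (nums[4]=-4≤-3), i→1 (nums[1]=-2≥-3); i<j, swap → [-9,-4,-1,2,-2,-3,0,1]
j→1, i→2; i≥j, return j=1. nums = [-9,-4,-1,2,-2,-3,0,1]

1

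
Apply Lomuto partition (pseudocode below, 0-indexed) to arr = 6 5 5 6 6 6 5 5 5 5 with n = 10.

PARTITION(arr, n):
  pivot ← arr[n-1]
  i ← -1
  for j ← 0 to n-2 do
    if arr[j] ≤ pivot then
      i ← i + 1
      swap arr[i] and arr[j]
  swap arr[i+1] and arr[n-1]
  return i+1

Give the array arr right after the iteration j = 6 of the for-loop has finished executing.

5 5 5 6 6 6 6 5 5 5

pivot=5, i=-1
j=0: 6>5, skip
j=1: 5≤5, i=0, swap(0,1) ⇒ 5 6 5 6 6 6 5 5 5 5
j=2: 5≤5, i=1, swap(1,2) ⇒ 5 5 6 6 6 6 5 5 5 5
j=3: 6>5, skip
j=4: 6>5, skip
j=5: 6>5, skip
j=6: 5≤5, i=2, swap(2,6) ⇒ 5 5 5 6 6 6 6 5 5 5
(after j=6) arr = 5 5 5 6 6 6 6 5 5 5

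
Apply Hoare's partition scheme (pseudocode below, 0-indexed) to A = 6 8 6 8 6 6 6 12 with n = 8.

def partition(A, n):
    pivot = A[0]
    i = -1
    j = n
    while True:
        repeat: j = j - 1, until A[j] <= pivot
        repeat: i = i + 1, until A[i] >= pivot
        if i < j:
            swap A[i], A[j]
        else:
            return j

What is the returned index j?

pivot = A[0] = 6; i = -1, j = 8
j→6 (A[6]=6≤6), i→0 (A[0]=6≥6); i<j, swap → 6 8 6 8 6 6 6 12
j→5 (A[5]=6≤6), i→1 (A[1]=8≥6); i<j, swap → 6 6 6 8 6 8 6 12
j→4 (A[4]=6≤6), i→2 (A[2]=6≥6); i<j, swap → 6 6 6 8 6 8 6 12
j→2, i→3; i≥j, return j=2. A = 6 6 6 8 6 8 6 12

2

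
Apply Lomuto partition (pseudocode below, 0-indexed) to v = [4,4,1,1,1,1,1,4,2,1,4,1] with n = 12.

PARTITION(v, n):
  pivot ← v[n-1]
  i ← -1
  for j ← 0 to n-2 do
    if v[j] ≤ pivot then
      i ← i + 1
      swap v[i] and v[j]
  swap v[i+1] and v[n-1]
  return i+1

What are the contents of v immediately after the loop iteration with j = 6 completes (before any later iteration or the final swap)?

pivot=1, i=-1
j=0: 4>1, skip
j=1: 4>1, skip
j=2: 1≤1, i=0, swap(0,2) ⇒ [1,4,4,1,1,1,1,4,2,1,4,1]
j=3: 1≤1, i=1, swap(1,3) ⇒ [1,1,4,4,1,1,1,4,2,1,4,1]
j=4: 1≤1, i=2, swap(2,4) ⇒ [1,1,1,4,4,1,1,4,2,1,4,1]
j=5: 1≤1, i=3, swap(3,5) ⇒ [1,1,1,1,4,4,1,4,2,1,4,1]
j=6: 1≤1, i=4, swap(4,6) ⇒ [1,1,1,1,1,4,4,4,2,1,4,1]
(after j=6) v = [1,1,1,1,1,4,4,4,2,1,4,1]

[1,1,1,1,1,4,4,4,2,1,4,1]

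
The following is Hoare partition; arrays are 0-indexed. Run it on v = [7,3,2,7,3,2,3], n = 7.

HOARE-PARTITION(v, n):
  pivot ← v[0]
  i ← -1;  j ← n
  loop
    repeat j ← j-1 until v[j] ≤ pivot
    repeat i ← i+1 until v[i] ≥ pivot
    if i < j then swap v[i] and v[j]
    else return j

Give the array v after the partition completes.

[3,3,2,2,3,7,7]

pivot=7
j stops at 6 (3), i stops at 0 (7); swap ⇒ [3,3,2,7,3,2,7]
j stops at 5 (2), i stops at 3 (7); swap ⇒ [3,3,2,2,3,7,7]
j stops at 4, i stops at 5; i≥j ⇒ return 4. v=[3,3,2,2,3,7,7]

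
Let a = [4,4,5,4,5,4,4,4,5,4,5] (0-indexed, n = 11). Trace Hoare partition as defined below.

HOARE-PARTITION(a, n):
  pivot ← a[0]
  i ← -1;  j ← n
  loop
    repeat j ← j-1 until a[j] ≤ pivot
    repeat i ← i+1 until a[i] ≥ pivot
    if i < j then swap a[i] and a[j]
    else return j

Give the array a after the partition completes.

pivot=4
j stops at 9 (4), i stops at 0 (4); swap ⇒ [4,4,5,4,5,4,4,4,5,4,5]
j stops at 7 (4), i stops at 1 (4); swap ⇒ [4,4,5,4,5,4,4,4,5,4,5]
j stops at 6 (4), i stops at 2 (5); swap ⇒ [4,4,4,4,5,4,5,4,5,4,5]
j stops at 5 (4), i stops at 3 (4); swap ⇒ [4,4,4,4,5,4,5,4,5,4,5]
j stops at 3, i stops at 4; i≥j ⇒ return 3. a=[4,4,4,4,5,4,5,4,5,4,5]

[4,4,4,4,5,4,5,4,5,4,5]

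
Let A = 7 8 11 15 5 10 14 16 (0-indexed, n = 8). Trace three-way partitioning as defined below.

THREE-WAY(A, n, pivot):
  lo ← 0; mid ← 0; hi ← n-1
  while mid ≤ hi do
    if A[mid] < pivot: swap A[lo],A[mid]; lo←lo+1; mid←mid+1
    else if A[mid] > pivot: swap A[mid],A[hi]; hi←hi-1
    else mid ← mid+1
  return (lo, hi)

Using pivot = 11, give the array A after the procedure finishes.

7 8 10 5 11 14 16 15

lo=0 mid=0 hi=7
7<11: swap(0,0), lo=1 mid=1 ⇒ 7 8 11 15 5 10 14 16
8<11: swap(1,1), lo=2 mid=2 ⇒ 7 8 11 15 5 10 14 16
11=11: mid=3
15>11: swap(3,7), hi=6 ⇒ 7 8 11 16 5 10 14 15
16>11: swap(3,6), hi=5 ⇒ 7 8 11 14 5 10 16 15
14>11: swap(3,5), hi=4 ⇒ 7 8 11 10 5 14 16 15
10<11: swap(2,3), lo=3 mid=4 ⇒ 7 8 10 11 5 14 16 15
5<11: swap(3,4), lo=4 mid=5 ⇒ 7 8 10 5 11 14 16 15
done. lo=4 hi=4; A=7 8 10 5 11 14 16 15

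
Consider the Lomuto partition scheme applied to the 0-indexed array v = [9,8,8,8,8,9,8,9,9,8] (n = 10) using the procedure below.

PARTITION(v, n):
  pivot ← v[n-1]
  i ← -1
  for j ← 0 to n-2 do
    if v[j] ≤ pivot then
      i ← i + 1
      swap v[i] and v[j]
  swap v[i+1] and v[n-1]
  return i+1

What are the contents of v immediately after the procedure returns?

[8,8,8,8,8,8,9,9,9,9]

pivot = v[9] = 8; i = -1
j=0: v[0]=9 > 8 → no swap
j=1: v[1]=8 ≤ 8 → i=0, swap v[0],v[1] → [8,9,8,8,8,9,8,9,9,8]
j=2: v[2]=8 ≤ 8 → i=1, swap v[1],v[2] → [8,8,9,8,8,9,8,9,9,8]
j=3: v[3]=8 ≤ 8 → i=2, swap v[2],v[3] → [8,8,8,9,8,9,8,9,9,8]
j=4: v[4]=8 ≤ 8 → i=3, swap v[3],v[4] → [8,8,8,8,9,9,8,9,9,8]
j=5: v[5]=9 > 8 → no swap
j=6: v[6]=8 ≤ 8 → i=4, swap v[4],v[6] → [8,8,8,8,8,9,9,9,9,8]
j=7: v[7]=9 > 8 → no swap
j=8: v[8]=9 > 8 → no swap
final swap v[5],v[9] → [8,8,8,8,8,8,9,9,9,9]; return 5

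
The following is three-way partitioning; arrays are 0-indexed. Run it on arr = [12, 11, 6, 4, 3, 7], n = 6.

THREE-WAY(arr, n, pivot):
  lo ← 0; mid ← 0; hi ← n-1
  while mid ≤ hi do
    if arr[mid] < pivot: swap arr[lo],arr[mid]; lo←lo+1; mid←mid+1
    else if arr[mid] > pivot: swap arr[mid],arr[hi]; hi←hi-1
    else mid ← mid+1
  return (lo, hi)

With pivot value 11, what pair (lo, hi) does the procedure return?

(4, 4)

lo=0 mid=0 hi=5
12>11: swap(0,5), hi=4 ⇒ [7, 11, 6, 4, 3, 12]
7<11: swap(0,0), lo=1 mid=1 ⇒ [7, 11, 6, 4, 3, 12]
11=11: mid=2
6<11: swap(1,2), lo=2 mid=3 ⇒ [7, 6, 11, 4, 3, 12]
4<11: swap(2,3), lo=3 mid=4 ⇒ [7, 6, 4, 11, 3, 12]
3<11: swap(3,4), lo=4 mid=5 ⇒ [7, 6, 4, 3, 11, 12]
done. lo=4 hi=4; arr=[7, 6, 4, 3, 11, 12]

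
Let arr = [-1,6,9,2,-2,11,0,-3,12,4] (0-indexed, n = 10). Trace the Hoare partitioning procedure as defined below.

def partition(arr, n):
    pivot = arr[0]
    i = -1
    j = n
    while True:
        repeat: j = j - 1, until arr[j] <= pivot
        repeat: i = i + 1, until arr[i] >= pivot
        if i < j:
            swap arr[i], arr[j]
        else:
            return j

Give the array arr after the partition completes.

[-3,-2,9,2,6,11,0,-1,12,4]

pivot = arr[0] = -1; i = -1, j = 10
j→7 (arr[7]=-3≤-1), i→0 (arr[0]=-1≥-1); i<j, swap → [-3,6,9,2,-2,11,0,-1,12,4]
j→4 (arr[4]=-2≤-1), i→1 (arr[1]=6≥-1); i<j, swap → [-3,-2,9,2,6,11,0,-1,12,4]
j→1, i→2; i≥j, return j=1. arr = [-3,-2,9,2,6,11,0,-1,12,4]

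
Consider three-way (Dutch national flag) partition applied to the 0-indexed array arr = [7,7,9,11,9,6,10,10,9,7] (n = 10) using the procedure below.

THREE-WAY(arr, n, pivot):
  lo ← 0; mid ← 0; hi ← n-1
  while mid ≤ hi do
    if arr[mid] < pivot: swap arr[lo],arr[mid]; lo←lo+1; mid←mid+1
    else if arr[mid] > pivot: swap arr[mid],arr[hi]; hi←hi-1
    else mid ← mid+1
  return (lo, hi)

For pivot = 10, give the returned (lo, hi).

lo=0 mid=0 hi=9
7<10: swap(0,0), lo=1 mid=1 ⇒ [7,7,9,11,9,6,10,10,9,7]
7<10: swap(1,1), lo=2 mid=2 ⇒ [7,7,9,11,9,6,10,10,9,7]
9<10: swap(2,2), lo=3 mid=3 ⇒ [7,7,9,11,9,6,10,10,9,7]
11>10: swap(3,9), hi=8 ⇒ [7,7,9,7,9,6,10,10,9,11]
7<10: swap(3,3), lo=4 mid=4 ⇒ [7,7,9,7,9,6,10,10,9,11]
9<10: swap(4,4), lo=5 mid=5 ⇒ [7,7,9,7,9,6,10,10,9,11]
6<10: swap(5,5), lo=6 mid=6 ⇒ [7,7,9,7,9,6,10,10,9,11]
10=10: mid=7
10=10: mid=8
9<10: swap(6,8), lo=7 mid=9 ⇒ [7,7,9,7,9,6,9,10,10,11]
done. lo=7 hi=8; arr=[7,7,9,7,9,6,9,10,10,11]

(7, 8)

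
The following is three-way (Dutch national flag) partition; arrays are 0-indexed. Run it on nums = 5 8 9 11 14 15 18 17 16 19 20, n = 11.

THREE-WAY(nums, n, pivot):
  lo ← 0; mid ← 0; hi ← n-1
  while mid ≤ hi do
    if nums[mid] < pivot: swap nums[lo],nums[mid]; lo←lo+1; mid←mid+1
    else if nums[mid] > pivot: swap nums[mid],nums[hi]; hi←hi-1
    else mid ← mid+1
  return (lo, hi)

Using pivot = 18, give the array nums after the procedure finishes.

lo=0 mid=0 hi=10
5<18: swap(0,0), lo=1 mid=1 ⇒ 5 8 9 11 14 15 18 17 16 19 20
8<18: swap(1,1), lo=2 mid=2 ⇒ 5 8 9 11 14 15 18 17 16 19 20
9<18: swap(2,2), lo=3 mid=3 ⇒ 5 8 9 11 14 15 18 17 16 19 20
11<18: swap(3,3), lo=4 mid=4 ⇒ 5 8 9 11 14 15 18 17 16 19 20
14<18: swap(4,4), lo=5 mid=5 ⇒ 5 8 9 11 14 15 18 17 16 19 20
15<18: swap(5,5), lo=6 mid=6 ⇒ 5 8 9 11 14 15 18 17 16 19 20
18=18: mid=7
17<18: swap(6,7), lo=7 mid=8 ⇒ 5 8 9 11 14 15 17 18 16 19 20
16<18: swap(7,8), lo=8 mid=9 ⇒ 5 8 9 11 14 15 17 16 18 19 20
19>18: swap(9,10), hi=9 ⇒ 5 8 9 11 14 15 17 16 18 20 19
20>18: swap(9,9), hi=8 ⇒ 5 8 9 11 14 15 17 16 18 20 19
done. lo=8 hi=8; nums=5 8 9 11 14 15 17 16 18 20 19

5 8 9 11 14 15 17 16 18 20 19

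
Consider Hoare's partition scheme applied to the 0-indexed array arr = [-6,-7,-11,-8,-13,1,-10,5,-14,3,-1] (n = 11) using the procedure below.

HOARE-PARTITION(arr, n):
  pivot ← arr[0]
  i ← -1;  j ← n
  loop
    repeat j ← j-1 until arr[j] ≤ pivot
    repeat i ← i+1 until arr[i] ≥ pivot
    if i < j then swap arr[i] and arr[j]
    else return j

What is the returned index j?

pivot=-6
j stops at 8 (-14), i stops at 0 (-6); swap ⇒ [-14,-7,-11,-8,-13,1,-10,5,-6,3,-1]
j stops at 6 (-10), i stops at 5 (1); swap ⇒ [-14,-7,-11,-8,-13,-10,1,5,-6,3,-1]
j stops at 5, i stops at 6; i≥j ⇒ return 5. arr=[-14,-7,-11,-8,-13,-10,1,5,-6,3,-1]

5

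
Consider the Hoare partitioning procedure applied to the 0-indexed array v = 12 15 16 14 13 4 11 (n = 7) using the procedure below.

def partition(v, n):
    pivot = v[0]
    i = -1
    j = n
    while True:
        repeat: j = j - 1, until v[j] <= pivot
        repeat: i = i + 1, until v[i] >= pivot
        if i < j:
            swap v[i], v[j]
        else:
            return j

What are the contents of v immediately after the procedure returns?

pivot = v[0] = 12; i = -1, j = 7
j→6 (v[6]=11≤12), i→0 (v[0]=12≥12); i<j, swap → 11 15 16 14 13 4 12
j→5 (v[5]=4≤12), i→1 (v[1]=15≥12); i<j, swap → 11 4 16 14 13 15 12
j→1, i→2; i≥j, return j=1. v = 11 4 16 14 13 15 12

11 4 16 14 13 15 12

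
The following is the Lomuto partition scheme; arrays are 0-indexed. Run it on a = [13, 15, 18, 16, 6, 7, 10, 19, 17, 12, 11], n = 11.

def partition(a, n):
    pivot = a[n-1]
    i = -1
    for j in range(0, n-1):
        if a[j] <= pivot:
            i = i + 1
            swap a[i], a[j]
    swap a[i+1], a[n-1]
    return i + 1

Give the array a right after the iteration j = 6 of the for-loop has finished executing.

pivot = a[10] = 11; i = -1
j=0: a[0]=13 > 11 → no swap
j=1: a[1]=15 > 11 → no swap
j=2: a[2]=18 > 11 → no swap
j=3: a[3]=16 > 11 → no swap
j=4: a[4]=6 ≤ 11 → i=0, swap a[0],a[4] → [6, 15, 18, 16, 13, 7, 10, 19, 17, 12, 11]
j=5: a[5]=7 ≤ 11 → i=1, swap a[1],a[5] → [6, 7, 18, 16, 13, 15, 10, 19, 17, 12, 11]
j=6: a[6]=10 ≤ 11 → i=2, swap a[2],a[6] → [6, 7, 10, 16, 13, 15, 18, 19, 17, 12, 11]
(after j=6) a = [6, 7, 10, 16, 13, 15, 18, 19, 17, 12, 11]

[6, 7, 10, 16, 13, 15, 18, 19, 17, 12, 11]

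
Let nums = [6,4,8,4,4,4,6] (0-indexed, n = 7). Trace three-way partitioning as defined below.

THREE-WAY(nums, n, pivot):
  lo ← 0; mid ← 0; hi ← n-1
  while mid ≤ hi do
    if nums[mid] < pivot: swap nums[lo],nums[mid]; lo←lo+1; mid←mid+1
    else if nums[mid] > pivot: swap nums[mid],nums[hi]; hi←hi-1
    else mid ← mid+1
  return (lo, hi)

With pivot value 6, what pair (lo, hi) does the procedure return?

pivot = 6; lo=0, mid=0, hi=6
nums[mid]=6=6: mid=1
nums[mid]=4<6: swap nums[0],nums[1]; lo=1,mid=2 → [4,6,8,4,4,4,6]
nums[mid]=8>6: swap nums[2],nums[6]; hi=5 → [4,6,6,4,4,4,8]
nums[mid]=6=6: mid=3
nums[mid]=4<6: swap nums[1],nums[3]; lo=2,mid=4 → [4,4,6,6,4,4,8]
nums[mid]=4<6: swap nums[2],nums[4]; lo=3,mid=5 → [4,4,4,6,6,4,8]
nums[mid]=4<6: swap nums[3],nums[5]; lo=4,mid=6 → [4,4,4,4,6,6,8]
end: lo=4, hi=5; nums = [4,4,4,4,6,6,8]

(4, 5)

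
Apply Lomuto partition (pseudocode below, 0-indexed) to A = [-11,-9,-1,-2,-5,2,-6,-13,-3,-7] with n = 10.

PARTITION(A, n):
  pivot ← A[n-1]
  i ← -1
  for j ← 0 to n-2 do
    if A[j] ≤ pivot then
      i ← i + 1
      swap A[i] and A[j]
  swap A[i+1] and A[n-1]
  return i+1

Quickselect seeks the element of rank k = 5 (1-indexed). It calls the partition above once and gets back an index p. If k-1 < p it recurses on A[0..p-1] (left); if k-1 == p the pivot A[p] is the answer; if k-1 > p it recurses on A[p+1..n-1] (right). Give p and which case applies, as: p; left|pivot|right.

3; right

pivot = A[9] = -7; i = -1
j=0: A[0]=-11 ≤ -7 → i=0, swap A[0],A[0] (no change) → [-11,-9,-1,-2,-5,2,-6,-13,-3,-7]
j=1: A[1]=-9 ≤ -7 → i=1, swap A[1],A[1] (no change) → [-11,-9,-1,-2,-5,2,-6,-13,-3,-7]
j=2: A[2]=-1 > -7 → no swap
j=3: A[3]=-2 > -7 → no swap
j=4: A[4]=-5 > -7 → no swap
j=5: A[5]=2 > -7 → no swap
j=6: A[6]=-6 > -7 → no swap
j=7: A[7]=-13 ≤ -7 → i=2, swap A[2],A[7] → [-11,-9,-13,-2,-5,2,-6,-1,-3,-7]
j=8: A[8]=-3 > -7 → no swap
final swap A[3],A[9] → [-11,-9,-13,-7,-5,2,-6,-1,-3,-2]; return 3
p = 3; k-1 = 4 > 3 ⇒ right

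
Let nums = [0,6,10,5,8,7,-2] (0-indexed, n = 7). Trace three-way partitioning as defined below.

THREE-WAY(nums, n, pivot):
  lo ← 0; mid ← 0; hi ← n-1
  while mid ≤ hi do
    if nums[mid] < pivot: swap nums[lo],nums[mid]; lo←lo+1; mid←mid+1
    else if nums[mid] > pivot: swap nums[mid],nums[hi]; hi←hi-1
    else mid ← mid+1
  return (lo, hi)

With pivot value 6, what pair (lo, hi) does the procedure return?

(3, 3)

lo=0 mid=0 hi=6
0<6: swap(0,0), lo=1 mid=1 ⇒ [0,6,10,5,8,7,-2]
6=6: mid=2
10>6: swap(2,6), hi=5 ⇒ [0,6,-2,5,8,7,10]
-2<6: swap(1,2), lo=2 mid=3 ⇒ [0,-2,6,5,8,7,10]
5<6: swap(2,3), lo=3 mid=4 ⇒ [0,-2,5,6,8,7,10]
8>6: swap(4,5), hi=4 ⇒ [0,-2,5,6,7,8,10]
7>6: swap(4,4), hi=3 ⇒ [0,-2,5,6,7,8,10]
done. lo=3 hi=3; nums=[0,-2,5,6,7,8,10]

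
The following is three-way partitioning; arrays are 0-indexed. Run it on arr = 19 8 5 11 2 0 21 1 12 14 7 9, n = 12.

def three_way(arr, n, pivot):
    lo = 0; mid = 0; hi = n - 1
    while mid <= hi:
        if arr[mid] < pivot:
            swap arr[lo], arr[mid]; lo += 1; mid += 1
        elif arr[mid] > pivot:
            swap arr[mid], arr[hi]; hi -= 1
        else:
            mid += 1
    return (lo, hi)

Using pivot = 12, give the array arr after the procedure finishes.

lo=0 mid=0 hi=11
19>12: swap(0,11), hi=10 ⇒ 9 8 5 11 2 0 21 1 12 14 7 19
9<12: swap(0,0), lo=1 mid=1 ⇒ 9 8 5 11 2 0 21 1 12 14 7 19
8<12: swap(1,1), lo=2 mid=2 ⇒ 9 8 5 11 2 0 21 1 12 14 7 19
5<12: swap(2,2), lo=3 mid=3 ⇒ 9 8 5 11 2 0 21 1 12 14 7 19
11<12: swap(3,3), lo=4 mid=4 ⇒ 9 8 5 11 2 0 21 1 12 14 7 19
2<12: swap(4,4), lo=5 mid=5 ⇒ 9 8 5 11 2 0 21 1 12 14 7 19
0<12: swap(5,5), lo=6 mid=6 ⇒ 9 8 5 11 2 0 21 1 12 14 7 19
21>12: swap(6,10), hi=9 ⇒ 9 8 5 11 2 0 7 1 12 14 21 19
7<12: swap(6,6), lo=7 mid=7 ⇒ 9 8 5 11 2 0 7 1 12 14 21 19
1<12: swap(7,7), lo=8 mid=8 ⇒ 9 8 5 11 2 0 7 1 12 14 21 19
12=12: mid=9
14>12: swap(9,9), hi=8 ⇒ 9 8 5 11 2 0 7 1 12 14 21 19
done. lo=8 hi=8; arr=9 8 5 11 2 0 7 1 12 14 21 19

9 8 5 11 2 0 7 1 12 14 21 19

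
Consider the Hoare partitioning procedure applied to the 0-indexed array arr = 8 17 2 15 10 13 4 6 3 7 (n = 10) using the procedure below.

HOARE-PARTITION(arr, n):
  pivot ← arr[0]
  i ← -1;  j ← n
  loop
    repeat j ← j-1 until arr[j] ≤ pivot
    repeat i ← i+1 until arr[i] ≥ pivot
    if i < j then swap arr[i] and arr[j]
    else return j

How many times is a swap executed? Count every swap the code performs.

pivot = arr[0] = 8; i = -1, j = 10
j→9 (arr[9]=7≤8), i→0 (arr[0]=8≥8); i<j, swap → 7 17 2 15 10 13 4 6 3 8
j→8 (arr[8]=3≤8), i→1 (arr[1]=17≥8); i<j, swap → 7 3 2 15 10 13 4 6 17 8
j→7 (arr[7]=6≤8), i→3 (arr[3]=15≥8); i<j, swap → 7 3 2 6 10 13 4 15 17 8
j→6 (arr[6]=4≤8), i→4 (arr[4]=10≥8); i<j, swap → 7 3 2 6 4 13 10 15 17 8
j→4, i→5; i≥j, return j=4. arr = 7 3 2 6 4 13 10 15 17 8

4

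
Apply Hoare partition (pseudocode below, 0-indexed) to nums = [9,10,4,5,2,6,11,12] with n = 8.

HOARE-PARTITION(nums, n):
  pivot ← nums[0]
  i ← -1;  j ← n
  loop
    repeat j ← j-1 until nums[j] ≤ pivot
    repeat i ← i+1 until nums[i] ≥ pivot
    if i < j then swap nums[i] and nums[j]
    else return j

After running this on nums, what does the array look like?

[6,2,4,5,10,9,11,12]

pivot=9
j stops at 5 (6), i stops at 0 (9); swap ⇒ [6,10,4,5,2,9,11,12]
j stops at 4 (2), i stops at 1 (10); swap ⇒ [6,2,4,5,10,9,11,12]
j stops at 3, i stops at 4; i≥j ⇒ return 3. nums=[6,2,4,5,10,9,11,12]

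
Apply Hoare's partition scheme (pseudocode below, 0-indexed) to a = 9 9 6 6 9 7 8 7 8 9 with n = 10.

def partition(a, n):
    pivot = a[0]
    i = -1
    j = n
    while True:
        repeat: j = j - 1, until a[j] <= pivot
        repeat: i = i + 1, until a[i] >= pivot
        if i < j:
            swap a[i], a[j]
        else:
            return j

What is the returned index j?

6

pivot = a[0] = 9; i = -1, j = 10
j→9 (a[9]=9≤9), i→0 (a[0]=9≥9); i<j, swap → 9 9 6 6 9 7 8 7 8 9
j→8 (a[8]=8≤9), i→1 (a[1]=9≥9); i<j, swap → 9 8 6 6 9 7 8 7 9 9
j→7 (a[7]=7≤9), i→4 (a[4]=9≥9); i<j, swap → 9 8 6 6 7 7 8 9 9 9
j→6, i→7; i≥j, return j=6. a = 9 8 6 6 7 7 8 9 9 9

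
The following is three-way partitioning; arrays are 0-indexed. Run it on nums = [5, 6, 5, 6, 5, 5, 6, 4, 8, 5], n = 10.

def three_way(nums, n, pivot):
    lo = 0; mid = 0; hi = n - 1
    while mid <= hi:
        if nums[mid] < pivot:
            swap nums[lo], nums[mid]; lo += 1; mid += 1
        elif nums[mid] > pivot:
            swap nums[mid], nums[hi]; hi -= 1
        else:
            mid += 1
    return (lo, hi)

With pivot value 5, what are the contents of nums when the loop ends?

pivot = 5; lo=0, mid=0, hi=9
nums[mid]=5=5: mid=1
nums[mid]=6>5: swap nums[1],nums[9]; hi=8 → [5, 5, 5, 6, 5, 5, 6, 4, 8, 6]
nums[mid]=5=5: mid=2
nums[mid]=5=5: mid=3
nums[mid]=6>5: swap nums[3],nums[8]; hi=7 → [5, 5, 5, 8, 5, 5, 6, 4, 6, 6]
nums[mid]=8>5: swap nums[3],nums[7]; hi=6 → [5, 5, 5, 4, 5, 5, 6, 8, 6, 6]
nums[mid]=4<5: swap nums[0],nums[3]; lo=1,mid=4 → [4, 5, 5, 5, 5, 5, 6, 8, 6, 6]
nums[mid]=5=5: mid=5
nums[mid]=5=5: mid=6
nums[mid]=6>5: swap nums[6],nums[6]; hi=5 → [4, 5, 5, 5, 5, 5, 6, 8, 6, 6]
end: lo=1, hi=5; nums = [4, 5, 5, 5, 5, 5, 6, 8, 6, 6]

[4, 5, 5, 5, 5, 5, 6, 8, 6, 6]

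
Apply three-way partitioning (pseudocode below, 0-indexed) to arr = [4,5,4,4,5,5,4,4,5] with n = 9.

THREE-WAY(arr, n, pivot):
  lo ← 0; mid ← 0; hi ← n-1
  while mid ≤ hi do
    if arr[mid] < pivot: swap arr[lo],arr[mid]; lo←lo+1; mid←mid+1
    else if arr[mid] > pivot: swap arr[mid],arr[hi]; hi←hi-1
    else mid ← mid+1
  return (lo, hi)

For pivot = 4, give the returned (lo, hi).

lo=0 mid=0 hi=8
4=4: mid=1
5>4: swap(1,8), hi=7 ⇒ [4,5,4,4,5,5,4,4,5]
5>4: swap(1,7), hi=6 ⇒ [4,4,4,4,5,5,4,5,5]
4=4: mid=2
4=4: mid=3
4=4: mid=4
5>4: swap(4,6), hi=5 ⇒ [4,4,4,4,4,5,5,5,5]
4=4: mid=5
5>4: swap(5,5), hi=4 ⇒ [4,4,4,4,4,5,5,5,5]
done. lo=0 hi=4; arr=[4,4,4,4,4,5,5,5,5]

(0, 4)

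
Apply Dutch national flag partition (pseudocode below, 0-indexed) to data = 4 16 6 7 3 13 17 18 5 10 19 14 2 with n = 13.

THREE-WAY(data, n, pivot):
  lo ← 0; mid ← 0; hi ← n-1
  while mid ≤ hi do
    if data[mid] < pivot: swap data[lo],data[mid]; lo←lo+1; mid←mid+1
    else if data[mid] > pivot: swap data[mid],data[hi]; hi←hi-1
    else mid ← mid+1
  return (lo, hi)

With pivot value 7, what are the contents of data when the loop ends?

4 2 6 3 5 7 18 17 10 19 14 13 16

pivot = 7; lo=0, mid=0, hi=12
data[mid]=4<7: swap data[0],data[0]; lo=1,mid=1 → 4 16 6 7 3 13 17 18 5 10 19 14 2
data[mid]=16>7: swap data[1],data[12]; hi=11 → 4 2 6 7 3 13 17 18 5 10 19 14 16
data[mid]=2<7: swap data[1],data[1]; lo=2,mid=2 → 4 2 6 7 3 13 17 18 5 10 19 14 16
data[mid]=6<7: swap data[2],data[2]; lo=3,mid=3 → 4 2 6 7 3 13 17 18 5 10 19 14 16
data[mid]=7=7: mid=4
data[mid]=3<7: swap data[3],data[4]; lo=4,mid=5 → 4 2 6 3 7 13 17 18 5 10 19 14 16
data[mid]=13>7: swap data[5],data[11]; hi=10 → 4 2 6 3 7 14 17 18 5 10 19 13 16
data[mid]=14>7: swap data[5],data[10]; hi=9 → 4 2 6 3 7 19 17 18 5 10 14 13 16
data[mid]=19>7: swap data[5],data[9]; hi=8 → 4 2 6 3 7 10 17 18 5 19 14 13 16
data[mid]=10>7: swap data[5],data[8]; hi=7 → 4 2 6 3 7 5 17 18 10 19 14 13 16
data[mid]=5<7: swap data[4],data[5]; lo=5,mid=6 → 4 2 6 3 5 7 17 18 10 19 14 13 16
data[mid]=17>7: swap data[6],data[7]; hi=6 → 4 2 6 3 5 7 18 17 10 19 14 13 16
data[mid]=18>7: swap data[6],data[6]; hi=5 → 4 2 6 3 5 7 18 17 10 19 14 13 16
end: lo=5, hi=5; data = 4 2 6 3 5 7 18 17 10 19 14 13 16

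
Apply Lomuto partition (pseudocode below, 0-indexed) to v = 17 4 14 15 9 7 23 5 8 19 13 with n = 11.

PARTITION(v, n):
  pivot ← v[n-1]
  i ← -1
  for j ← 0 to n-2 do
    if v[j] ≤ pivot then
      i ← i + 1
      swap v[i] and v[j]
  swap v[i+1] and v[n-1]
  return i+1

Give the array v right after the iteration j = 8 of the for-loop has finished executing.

4 9 7 5 8 14 23 15 17 19 13

pivot = v[10] = 13; i = -1
j=0: v[0]=17 > 13 → no swap
j=1: v[1]=4 ≤ 13 → i=0, swap v[0],v[1] → 4 17 14 15 9 7 23 5 8 19 13
j=2: v[2]=14 > 13 → no swap
j=3: v[3]=15 > 13 → no swap
j=4: v[4]=9 ≤ 13 → i=1, swap v[1],v[4] → 4 9 14 15 17 7 23 5 8 19 13
j=5: v[5]=7 ≤ 13 → i=2, swap v[2],v[5] → 4 9 7 15 17 14 23 5 8 19 13
j=6: v[6]=23 > 13 → no swap
j=7: v[7]=5 ≤ 13 → i=3, swap v[3],v[7] → 4 9 7 5 17 14 23 15 8 19 13
j=8: v[8]=8 ≤ 13 → i=4, swap v[4],v[8] → 4 9 7 5 8 14 23 15 17 19 13
(after j=8) v = 4 9 7 5 8 14 23 15 17 19 13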